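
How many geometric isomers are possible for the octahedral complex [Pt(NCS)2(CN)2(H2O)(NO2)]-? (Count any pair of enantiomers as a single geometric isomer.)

6

The distinct arrangements are (6 in all): NCS cis, CN trans; NCS trans, CN trans; NCS cis, CN cis (3 arrangements, 2 chiral); NCS trans, CN cis.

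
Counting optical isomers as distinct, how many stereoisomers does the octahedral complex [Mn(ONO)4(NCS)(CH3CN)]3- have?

The distinct arrangements are (2 in all): NCS and CH3CN mutually trans; NCS and CH3CN mutually cis.
Each arrangement has an internal mirror plane or centre of symmetry, so none is chiral.

2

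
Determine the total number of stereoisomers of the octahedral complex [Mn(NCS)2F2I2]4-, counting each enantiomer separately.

6

An octahedron has six vertices in three trans pairs; every non-trans pair is cis.
There are 5 geometric isomers: NCS trans, F trans, I trans; NCS cis, F trans, I cis; NCS trans, F cis, I cis; NCS cis, F cis, I cis (chiral); NCS cis, F cis, I trans.
One of these lacks any improper symmetry element and so occurs as an enantiomeric pair, giving 5 + 1 = 6 stereoisomers in total.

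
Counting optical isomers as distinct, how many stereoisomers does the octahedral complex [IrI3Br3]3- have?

The six octahedral sites form three mutually perpendicular trans pairs.
There are 2 geometric isomers: I mer; I fac.
Each arrangement has an internal mirror plane or centre of symmetry, so none is chiral.

2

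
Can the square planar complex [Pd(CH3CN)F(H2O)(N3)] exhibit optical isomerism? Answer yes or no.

no

In a square planar complex each vertex has one trans partner and two cis neighbours.
Working through the distinct placements yields 3 geometric isomers: (CH3CN/H2O trans, F/N3 trans); (CH3CN/N3 trans, F/H2O trans); (CH3CN/F trans, H2O/N3 trans).
Each arrangement has an internal mirror plane or centre of symmetry, so none is chiral.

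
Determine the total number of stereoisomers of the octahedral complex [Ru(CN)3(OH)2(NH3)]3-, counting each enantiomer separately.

3

In an octahedral complex each vertex has one trans partner and four cis neighbours.
The distinct arrangements are (3 in all): CN mer, OH trans; CN mer, OH cis; CN fac, OH cis.
Each arrangement has an internal mirror plane or centre of symmetry, so none is chiral.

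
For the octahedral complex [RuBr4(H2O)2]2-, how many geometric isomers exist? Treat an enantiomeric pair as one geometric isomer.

2

In an octahedral complex each vertex has one trans partner and four cis neighbours.
There are 2 geometric isomers: H2O trans; H2O cis.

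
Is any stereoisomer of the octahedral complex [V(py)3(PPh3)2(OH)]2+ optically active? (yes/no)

The six octahedral sites form three mutually perpendicular trans pairs.
Systematic placement gives 3 geometric isomers: py mer, PPh3 cis; py mer, PPh3 trans; py fac, PPh3 cis.
Each arrangement has an internal mirror plane or centre of symmetry, so none is chiral.

no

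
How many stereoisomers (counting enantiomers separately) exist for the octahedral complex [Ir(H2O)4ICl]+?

2

In an octahedral complex each vertex has one trans partner and four cis neighbours.
Systematic placement gives 2 geometric isomers: I and Cl mutually cis; I and Cl mutually trans.
Each arrangement has an internal mirror plane or centre of symmetry, so none is chiral.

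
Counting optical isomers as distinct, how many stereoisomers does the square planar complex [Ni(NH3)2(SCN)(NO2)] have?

2

Systematic placement gives 2 geometric isomers: NH3 cis; NH3 trans.
Each arrangement has an internal mirror plane or centre of symmetry, so none is chiral.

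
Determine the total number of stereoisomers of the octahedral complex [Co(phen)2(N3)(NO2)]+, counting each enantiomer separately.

An octahedron has six vertices in three trans pairs; every non-trans pair is cis.
Each phen is bidentate and must span two cis positions.
Working through the distinct placements yields 2 geometric isomers: N3 and NO2 mutually trans; N3 and NO2 mutually cis (chiral).
One of these lacks any improper symmetry element and so occurs as an enantiomeric pair, giving 2 + 1 = 3 stereoisomers in total.

3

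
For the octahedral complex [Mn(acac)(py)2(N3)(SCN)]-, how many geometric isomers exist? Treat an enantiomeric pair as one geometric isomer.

In an octahedral complex each vertex has one trans partner and four cis neighbours.
Each acac is bidentate and must span two cis positions.
The distinct arrangements are (4 in all): py cis (3 arrangements, 2 chiral); py trans.

4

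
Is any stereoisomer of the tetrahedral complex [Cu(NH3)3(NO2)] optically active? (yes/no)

All four vertices of a tetrahedron are equivalent and mutually adjacent, so cis/trans isomerism cannot arise.
Only one geometric arrangement is possible.

no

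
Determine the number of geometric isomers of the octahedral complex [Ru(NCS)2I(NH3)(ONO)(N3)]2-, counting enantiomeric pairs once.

9

In an octahedral complex each vertex has one trans partner and four cis neighbours.
Exhaustive case analysis gives 9 geometric isomers.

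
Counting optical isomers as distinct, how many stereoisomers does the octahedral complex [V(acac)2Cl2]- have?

3

The six octahedral sites form three mutually perpendicular trans pairs.
Each acac is bidentate and must span two cis positions.
Systematic placement gives 2 geometric isomers: Cl trans; Cl cis (chiral).
One of these lacks any improper symmetry element and so occurs as an enantiomeric pair, giving 2 + 1 = 3 stereoisomers in total.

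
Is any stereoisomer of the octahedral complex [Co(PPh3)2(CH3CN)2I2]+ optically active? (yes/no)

yes

The six octahedral sites form three mutually perpendicular trans pairs.
The distinct arrangements are (5 in all): PPh3 trans, CH3CN trans, I trans; PPh3 cis, CH3CN trans, I cis; PPh3 trans, CH3CN cis, I cis; PPh3 cis, CH3CN cis, I cis (chiral); PPh3 cis, CH3CN cis, I trans.
One of these lacks any improper symmetry element and so occurs as an enantiomeric pair, giving 5 + 1 = 6 stereoisomers in total.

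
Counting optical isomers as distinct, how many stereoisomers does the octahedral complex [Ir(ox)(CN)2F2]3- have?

In an octahedral complex each vertex has one trans partner and four cis neighbours.
Each ox is bidentate and must span two cis positions.
Systematic placement gives 3 geometric isomers: CN trans, F cis; CN cis, F cis (chiral); CN cis, F trans.
One of these lacks any improper symmetry element and so occurs as an enantiomeric pair, giving 3 + 1 = 4 stereoisomers in total.

4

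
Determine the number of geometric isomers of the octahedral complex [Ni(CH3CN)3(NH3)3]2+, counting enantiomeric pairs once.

In an octahedral complex each vertex has one trans partner and four cis neighbours.
Working through the distinct placements yields 2 geometric isomers: CH3CN mer; CH3CN fac.

2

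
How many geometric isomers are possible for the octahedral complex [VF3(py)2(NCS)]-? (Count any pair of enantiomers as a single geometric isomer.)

3

Systematic placement gives 3 geometric isomers: F mer, py trans; F mer, py cis; F fac, py cis.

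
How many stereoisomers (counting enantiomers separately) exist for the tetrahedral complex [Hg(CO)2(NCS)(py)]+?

1

In a tetrahedral complex all four positions are equivalent and every pair of ligands is adjacent — there is no cis/trans distinction.
Only one geometric arrangement is possible.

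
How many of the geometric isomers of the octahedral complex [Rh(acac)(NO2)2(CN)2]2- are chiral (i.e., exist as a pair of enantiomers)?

The six octahedral sites form three mutually perpendicular trans pairs.
Each acac is bidentate and must span two cis positions.
There are 3 geometric isomers: NO2 cis, CN trans; NO2 cis, CN cis (chiral); NO2 trans, CN cis.
One of these lacks any improper symmetry element and so occurs as an enantiomeric pair, giving 3 + 1 = 4 stereoisomers in total.

1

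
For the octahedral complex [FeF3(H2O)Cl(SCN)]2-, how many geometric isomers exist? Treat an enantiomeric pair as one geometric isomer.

4

The six octahedral sites form three mutually perpendicular trans pairs.
The distinct arrangements are (4 in all): F mer (3 arrangements); F fac (chiral).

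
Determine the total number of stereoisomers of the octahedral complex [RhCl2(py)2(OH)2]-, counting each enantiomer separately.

The six octahedral sites form three mutually perpendicular trans pairs.
There are 5 geometric isomers: Cl trans, py trans, OH trans; Cl trans, py cis, OH cis; Cl cis, py trans, OH cis; Cl cis, py cis, OH cis (chiral); Cl cis, py cis, OH trans.
One of these lacks any improper symmetry element and so occurs as an enantiomeric pair, giving 5 + 1 = 6 stereoisomers in total.

6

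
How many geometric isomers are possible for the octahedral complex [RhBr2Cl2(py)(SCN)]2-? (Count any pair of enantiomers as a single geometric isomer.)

6

Working through the distinct placements yields 6 geometric isomers: Br trans, Cl trans; Br trans, Cl cis; Br cis, Cl cis (3 arrangements, 2 chiral); Br cis, Cl trans.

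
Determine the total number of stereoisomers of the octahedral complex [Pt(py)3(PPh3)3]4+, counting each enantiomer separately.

2

The six octahedral sites form three mutually perpendicular trans pairs.
The distinct arrangements are (2 in all): py mer; py fac.
Each arrangement has an internal mirror plane or centre of symmetry, so none is chiral.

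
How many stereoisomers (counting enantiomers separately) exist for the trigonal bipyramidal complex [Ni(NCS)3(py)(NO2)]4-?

A trigonal bipyramid has two axial and three equatorial sites, which are chemically inequivalent.
Systematic placement gives 4 geometric isomers: py equatorial, NO2 equatorial; py equatorial, NO2 axial; py axial, NO2 equatorial; py axial, NO2 axial.
Each arrangement has an internal mirror plane or centre of symmetry, so none is chiral.

4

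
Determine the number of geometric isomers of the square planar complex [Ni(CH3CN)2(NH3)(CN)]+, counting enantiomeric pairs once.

A square has two trans pairs of vertices; adjacent vertices are cis.
There are 2 geometric isomers: CH3CN cis; CH3CN trans.

2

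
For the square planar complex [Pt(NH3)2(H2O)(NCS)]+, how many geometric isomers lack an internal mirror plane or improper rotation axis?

0

Systematic placement gives 2 geometric isomers: NH3 cis; NH3 trans.
Each arrangement has an internal mirror plane or centre of symmetry, so none is chiral.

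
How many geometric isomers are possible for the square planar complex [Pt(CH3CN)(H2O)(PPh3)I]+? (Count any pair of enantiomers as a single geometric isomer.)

3

There are 3 geometric isomers: (CH3CN/I trans, H2O/PPh3 trans); (CH3CN/PPh3 trans, H2O/I trans); (CH3CN/H2O trans, I/PPh3 trans).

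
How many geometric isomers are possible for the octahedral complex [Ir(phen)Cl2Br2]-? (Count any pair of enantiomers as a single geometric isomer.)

3

In an octahedral complex each vertex has one trans partner and four cis neighbours.
Each phen is bidentate and must span two cis positions.
Systematic placement gives 3 geometric isomers: Cl cis, Br trans; Cl cis, Br cis (chiral); Cl trans, Br cis.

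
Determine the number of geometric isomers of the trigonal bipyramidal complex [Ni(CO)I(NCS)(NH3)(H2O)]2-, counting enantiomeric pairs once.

10

Exhaustive case analysis gives 10 geometric isomers.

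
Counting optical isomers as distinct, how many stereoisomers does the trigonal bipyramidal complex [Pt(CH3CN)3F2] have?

In a trigonal bipyramid the two axial positions differ from the three equatorial ones.
Systematic placement gives 3 geometric isomers: F both equatorial; F one axial, one equatorial; F both axial.
Each arrangement has an internal mirror plane or centre of symmetry, so none is chiral.

3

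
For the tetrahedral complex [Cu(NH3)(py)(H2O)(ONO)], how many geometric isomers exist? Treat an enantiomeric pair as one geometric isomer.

Only one geometric arrangement is possible; it has no improper symmetry element, so it exists as a pair of enantiomers (2 stereoisomers).

1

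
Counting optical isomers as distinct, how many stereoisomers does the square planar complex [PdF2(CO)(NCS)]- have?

In a square planar complex each vertex has one trans partner and two cis neighbours.
Working through the distinct placements yields 2 geometric isomers: F cis; F trans.
Each arrangement has an internal mirror plane or centre of symmetry, so none is chiral.

2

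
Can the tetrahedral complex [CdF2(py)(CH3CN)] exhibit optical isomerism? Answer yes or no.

no

All four vertices of a tetrahedron are equivalent and mutually adjacent, so cis/trans isomerism cannot arise.
Only one geometric arrangement is possible.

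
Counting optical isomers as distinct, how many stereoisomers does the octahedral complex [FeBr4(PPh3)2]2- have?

2

In an octahedral complex each vertex has one trans partner and four cis neighbours.
Systematic placement gives 2 geometric isomers: PPh3 trans; PPh3 cis.
Each arrangement has an internal mirror plane or centre of symmetry, so none is chiral.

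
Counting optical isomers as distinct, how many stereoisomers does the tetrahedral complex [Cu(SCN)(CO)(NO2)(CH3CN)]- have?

2

In a tetrahedral complex all four positions are equivalent and every pair of ligands is adjacent — there is no cis/trans distinction.
Only one geometric arrangement is possible; it has no improper symmetry element, so it exists as a pair of enantiomers (2 stereoisomers).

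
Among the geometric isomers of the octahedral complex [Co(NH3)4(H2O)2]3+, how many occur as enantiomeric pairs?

Systematic placement gives 2 geometric isomers: H2O trans; H2O cis.
Each arrangement has an internal mirror plane or centre of symmetry, so none is chiral.

0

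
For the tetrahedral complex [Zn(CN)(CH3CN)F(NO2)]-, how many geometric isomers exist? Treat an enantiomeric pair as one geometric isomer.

1

All four vertices of a tetrahedron are equivalent and mutually adjacent, so cis/trans isomerism cannot arise.
Only one geometric arrangement is possible; it has no improper symmetry element, so it exists as a pair of enantiomers (2 stereoisomers).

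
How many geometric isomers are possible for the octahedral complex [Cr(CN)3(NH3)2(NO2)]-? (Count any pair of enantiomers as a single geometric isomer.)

3

An octahedron has six vertices in three trans pairs; every non-trans pair is cis.
There are 3 geometric isomers: CN mer, NH3 cis; CN mer, NH3 trans; CN fac, NH3 cis.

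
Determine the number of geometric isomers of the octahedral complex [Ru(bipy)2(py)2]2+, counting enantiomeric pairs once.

The six octahedral sites form three mutually perpendicular trans pairs.
Each bipy is bidentate and must span two cis positions.
The distinct arrangements are (2 in all): py trans; py cis (chiral).

2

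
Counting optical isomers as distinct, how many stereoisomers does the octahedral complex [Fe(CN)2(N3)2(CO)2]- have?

The six octahedral sites form three mutually perpendicular trans pairs.
Systematic placement gives 5 geometric isomers: CN trans, N3 trans, CO trans; CN trans, N3 cis, CO cis; CN cis, N3 trans, CO cis; CN cis, N3 cis, CO cis (chiral); CN cis, N3 cis, CO trans.
One of these lacks any improper symmetry element and so occurs as an enantiomeric pair, giving 5 + 1 = 6 stereoisomers in total.

6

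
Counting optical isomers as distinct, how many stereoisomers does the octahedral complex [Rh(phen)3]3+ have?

The six octahedral sites form three mutually perpendicular trans pairs.
Each phen is bidentate and must span two cis positions.
Only one geometric arrangement is possible; it has no improper symmetry element, so it exists as a pair of enantiomers (2 stereoisomers).

2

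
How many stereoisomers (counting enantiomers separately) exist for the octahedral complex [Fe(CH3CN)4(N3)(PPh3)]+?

2

The six octahedral sites form three mutually perpendicular trans pairs.
Systematic placement gives 2 geometric isomers: N3 and PPh3 mutually trans; N3 and PPh3 mutually cis.
Each arrangement has an internal mirror plane or centre of symmetry, so none is chiral.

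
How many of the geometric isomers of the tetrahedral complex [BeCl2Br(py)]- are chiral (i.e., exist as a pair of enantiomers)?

Only one geometric arrangement is possible.

0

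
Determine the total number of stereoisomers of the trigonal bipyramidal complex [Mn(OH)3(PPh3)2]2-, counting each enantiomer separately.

A trigonal bipyramid has two axial and three equatorial sites, which are chemically inequivalent.
Working through the distinct placements yields 3 geometric isomers: PPh3 both equatorial; PPh3 one axial, one equatorial; PPh3 both axial.
Each arrangement has an internal mirror plane or centre of symmetry, so none is chiral.

3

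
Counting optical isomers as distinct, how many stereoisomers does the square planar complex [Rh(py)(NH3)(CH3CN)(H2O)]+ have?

3

Systematic placement gives 3 geometric isomers: (CH3CN/NH3 trans, H2O/py trans); (CH3CN/py trans, H2O/NH3 trans); (CH3CN/H2O trans, NH3/py trans).
Each arrangement has an internal mirror plane or centre of symmetry, so none is chiral.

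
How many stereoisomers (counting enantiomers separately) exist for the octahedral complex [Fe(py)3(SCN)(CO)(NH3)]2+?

5

The distinct arrangements are (4 in all): py mer (3 arrangements); py fac (chiral).
One of these lacks any improper symmetry element and so occurs as an enantiomeric pair, giving 4 + 1 = 5 stereoisomers in total.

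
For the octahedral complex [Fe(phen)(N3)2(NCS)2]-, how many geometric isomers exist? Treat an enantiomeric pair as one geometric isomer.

3

Each phen is bidentate and must span two cis positions.
Systematic placement gives 3 geometric isomers: N3 trans, NCS cis; N3 cis, NCS cis (chiral); N3 cis, NCS trans.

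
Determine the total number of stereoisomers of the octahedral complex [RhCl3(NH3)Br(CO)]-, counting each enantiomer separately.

In an octahedral complex each vertex has one trans partner and four cis neighbours.
Systematic placement gives 4 geometric isomers: Cl mer (3 arrangements); Cl fac (chiral).
One of these lacks any improper symmetry element and so occurs as an enantiomeric pair, giving 4 + 1 = 5 stereoisomers in total.

5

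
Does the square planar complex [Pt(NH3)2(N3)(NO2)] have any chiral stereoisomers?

no

In a square planar complex each vertex has one trans partner and two cis neighbours.
There are 2 geometric isomers: NH3 cis; NH3 trans.
Each arrangement has an internal mirror plane or centre of symmetry, so none is chiral.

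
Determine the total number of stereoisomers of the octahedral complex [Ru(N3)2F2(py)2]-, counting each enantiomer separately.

In an octahedral complex each vertex has one trans partner and four cis neighbours.
Systematic placement gives 5 geometric isomers: N3 trans, F trans, py trans; N3 cis, F trans, py cis; N3 cis, F cis, py trans; N3 cis, F cis, py cis (chiral); N3 trans, F cis, py cis.
One of these lacks any improper symmetry element and so occurs as an enantiomeric pair, giving 5 + 1 = 6 stereoisomers in total.

6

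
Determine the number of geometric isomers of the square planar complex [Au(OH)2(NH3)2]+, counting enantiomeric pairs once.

A square has two trans pairs of vertices; adjacent vertices are cis.
Working through the distinct placements yields 2 geometric isomers: OH cis; OH trans.

2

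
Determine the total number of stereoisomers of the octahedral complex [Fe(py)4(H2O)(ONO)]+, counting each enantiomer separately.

Working through the distinct placements yields 2 geometric isomers: H2O and ONO mutually trans; H2O and ONO mutually cis.
Each arrangement has an internal mirror plane or centre of symmetry, so none is chiral.

2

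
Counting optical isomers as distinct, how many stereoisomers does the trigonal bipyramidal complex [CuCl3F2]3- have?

3

A trigonal bipyramid has two axial and three equatorial sites, which are chemically inequivalent.
Working through the distinct placements yields 3 geometric isomers: F both equatorial; F one axial, one equatorial; F both axial.
Each arrangement has an internal mirror plane or centre of symmetry, so none is chiral.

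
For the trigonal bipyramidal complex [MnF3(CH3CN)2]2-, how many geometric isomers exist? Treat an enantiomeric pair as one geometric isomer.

In a trigonal bipyramid the two axial positions differ from the three equatorial ones.
The distinct arrangements are (3 in all): CH3CN both axial; CH3CN one axial, one equatorial; CH3CN both equatorial.

3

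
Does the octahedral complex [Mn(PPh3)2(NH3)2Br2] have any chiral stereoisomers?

There are 5 geometric isomers: PPh3 trans, NH3 trans, Br trans; PPh3 cis, NH3 cis, Br trans; PPh3 trans, NH3 cis, Br cis; PPh3 cis, NH3 cis, Br cis (chiral); PPh3 cis, NH3 trans, Br cis.
One of these lacks any improper symmetry element and so occurs as an enantiomeric pair, giving 5 + 1 = 6 stereoisomers in total.

yes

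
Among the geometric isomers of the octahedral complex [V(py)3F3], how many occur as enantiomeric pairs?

0

In an octahedral complex each vertex has one trans partner and four cis neighbours.
The distinct arrangements are (2 in all): py mer; py fac.
Each arrangement has an internal mirror plane or centre of symmetry, so none is chiral.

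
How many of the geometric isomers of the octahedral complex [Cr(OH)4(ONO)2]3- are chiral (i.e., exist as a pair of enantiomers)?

0

In an octahedral complex each vertex has one trans partner and four cis neighbours.
The distinct arrangements are (2 in all): ONO trans; ONO cis.
Each arrangement has an internal mirror plane or centre of symmetry, so none is chiral.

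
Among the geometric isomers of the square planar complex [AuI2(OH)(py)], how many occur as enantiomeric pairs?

The distinct arrangements are (2 in all): I cis; I trans.
Each arrangement has an internal mirror plane or centre of symmetry, so none is chiral.

0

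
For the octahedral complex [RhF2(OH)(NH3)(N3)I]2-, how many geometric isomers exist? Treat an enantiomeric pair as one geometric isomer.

9

The six octahedral sites form three mutually perpendicular trans pairs.
Systematic enumeration (placing each ligand type in turn and discarding arrangements equivalent by rotation or reflection) gives 9 geometric isomers.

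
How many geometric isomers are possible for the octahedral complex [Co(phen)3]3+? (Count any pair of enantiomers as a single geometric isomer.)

Each phen is bidentate and must span two cis positions.
Only one geometric arrangement is possible; it has no improper symmetry element, so it exists as a pair of enantiomers (2 stereoisomers).

1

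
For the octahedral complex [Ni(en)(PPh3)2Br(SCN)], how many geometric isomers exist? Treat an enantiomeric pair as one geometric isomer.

4

The six octahedral sites form three mutually perpendicular trans pairs.
Each en is bidentate and must span two cis positions.
There are 4 geometric isomers: PPh3 cis (3 arrangements, 2 chiral); PPh3 trans.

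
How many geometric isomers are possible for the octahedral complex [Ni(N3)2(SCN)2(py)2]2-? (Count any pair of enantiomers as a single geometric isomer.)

5

The six octahedral sites form three mutually perpendicular trans pairs.
The distinct arrangements are (5 in all): N3 trans, SCN trans, py trans; N3 trans, SCN cis, py cis; N3 cis, SCN cis, py trans; N3 cis, SCN cis, py cis (chiral); N3 cis, SCN trans, py cis.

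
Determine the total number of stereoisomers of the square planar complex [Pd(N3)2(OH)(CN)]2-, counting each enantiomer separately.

A square has two trans pairs of vertices; adjacent vertices are cis.
Working through the distinct placements yields 2 geometric isomers: N3 cis; N3 trans.
Each arrangement has an internal mirror plane or centre of symmetry, so none is chiral.

2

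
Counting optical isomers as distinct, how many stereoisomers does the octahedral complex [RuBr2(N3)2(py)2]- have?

6

Working through the distinct placements yields 5 geometric isomers: Br trans, N3 trans, py trans; Br trans, N3 cis, py cis; Br cis, N3 cis, py trans; Br cis, N3 cis, py cis (chiral); Br cis, N3 trans, py cis.
One of these lacks any improper symmetry element and so occurs as an enantiomeric pair, giving 5 + 1 = 6 stereoisomers in total.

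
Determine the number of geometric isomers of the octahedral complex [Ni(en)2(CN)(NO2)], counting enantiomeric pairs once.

In an octahedral complex each vertex has one trans partner and four cis neighbours.
Each en is bidentate and must span two cis positions.
There are 2 geometric isomers: CN and NO2 mutually trans; CN and NO2 mutually cis (chiral).

2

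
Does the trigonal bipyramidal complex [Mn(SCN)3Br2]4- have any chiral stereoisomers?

no

In a trigonal bipyramid the two axial positions differ from the three equatorial ones.
Working through the distinct placements yields 3 geometric isomers: Br both axial; Br one axial, one equatorial; Br both equatorial.
Each arrangement has an internal mirror plane or centre of symmetry, so none is chiral.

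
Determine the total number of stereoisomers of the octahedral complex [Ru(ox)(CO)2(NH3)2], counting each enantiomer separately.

4

In an octahedral complex each vertex has one trans partner and four cis neighbours.
Each ox is bidentate and must span two cis positions.
The distinct arrangements are (3 in all): CO trans, NH3 cis; CO cis, NH3 cis (chiral); CO cis, NH3 trans.
One of these lacks any improper symmetry element and so occurs as an enantiomeric pair, giving 3 + 1 = 4 stereoisomers in total.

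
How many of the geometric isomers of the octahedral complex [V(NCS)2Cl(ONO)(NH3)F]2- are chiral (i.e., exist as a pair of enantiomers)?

6

The six octahedral sites form three mutually perpendicular trans pairs.
Systematic enumeration (placing each ligand type in turn and discarding arrangements equivalent by rotation or reflection) gives 9 geometric isomers.
Of these, 6 lack any improper symmetry element and so occur as enantiomeric pairs, giving 9 + 6 = 15 stereoisomers in total.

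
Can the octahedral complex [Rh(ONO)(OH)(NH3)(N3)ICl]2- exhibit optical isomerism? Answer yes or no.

Exhaustive case analysis gives 15 geometric isomers.
Of these, 15 lack any improper symmetry element and so occur as enantiomeric pairs, giving 15 + 15 = 30 stereoisomers in total.

yes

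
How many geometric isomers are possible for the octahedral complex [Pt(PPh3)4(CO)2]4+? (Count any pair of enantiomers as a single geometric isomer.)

2

The distinct arrangements are (2 in all): CO trans; CO cis.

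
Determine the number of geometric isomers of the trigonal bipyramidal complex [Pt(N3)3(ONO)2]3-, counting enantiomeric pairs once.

3

In a trigonal bipyramid the two axial positions differ from the three equatorial ones.
The distinct arrangements are (3 in all): ONO both equatorial; ONO one axial, one equatorial; ONO both axial.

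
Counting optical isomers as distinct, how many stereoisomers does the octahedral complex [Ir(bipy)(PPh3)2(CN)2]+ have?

4

In an octahedral complex each vertex has one trans partner and four cis neighbours.
Each bipy is bidentate and must span two cis positions.
Systematic placement gives 3 geometric isomers: PPh3 cis, CN trans; PPh3 cis, CN cis (chiral); PPh3 trans, CN cis.
One of these lacks any improper symmetry element and so occurs as an enantiomeric pair, giving 3 + 1 = 4 stereoisomers in total.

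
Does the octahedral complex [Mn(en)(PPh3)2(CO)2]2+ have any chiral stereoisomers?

yes

An octahedron has six vertices in three trans pairs; every non-trans pair is cis.
Each en is bidentate and must span two cis positions.
Systematic placement gives 3 geometric isomers: PPh3 cis, CO trans; PPh3 cis, CO cis (chiral); PPh3 trans, CO cis.
One of these lacks any improper symmetry element and so occurs as an enantiomeric pair, giving 3 + 1 = 4 stereoisomers in total.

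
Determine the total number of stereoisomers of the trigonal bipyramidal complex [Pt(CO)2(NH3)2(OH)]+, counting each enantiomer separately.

6

A trigonal bipyramid has two axial and three equatorial sites, which are chemically inequivalent.
Systematic enumeration (placing each ligand type in turn and discarding arrangements equivalent by rotation or reflection) gives 5 geometric isomers.
One of these lacks any improper symmetry element and so occurs as an enantiomeric pair, giving 5 + 1 = 6 stereoisomers in total.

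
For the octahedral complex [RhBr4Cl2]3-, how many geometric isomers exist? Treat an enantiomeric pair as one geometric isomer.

The six octahedral sites form three mutually perpendicular trans pairs.
Working through the distinct placements yields 2 geometric isomers: Cl trans; Cl cis.

2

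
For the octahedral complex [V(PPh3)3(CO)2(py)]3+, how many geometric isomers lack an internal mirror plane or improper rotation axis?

0

An octahedron has six vertices in three trans pairs; every non-trans pair is cis.
Systematic placement gives 3 geometric isomers: PPh3 mer, CO trans; PPh3 fac, CO cis; PPh3 mer, CO cis.
Each arrangement has an internal mirror plane or centre of symmetry, so none is chiral.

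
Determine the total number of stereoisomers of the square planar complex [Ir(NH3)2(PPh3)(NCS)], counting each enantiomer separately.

2

Systematic placement gives 2 geometric isomers: NH3 cis; NH3 trans.
Each arrangement has an internal mirror plane or centre of symmetry, so none is chiral.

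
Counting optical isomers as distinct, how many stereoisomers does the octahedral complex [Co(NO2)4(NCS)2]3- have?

Systematic placement gives 2 geometric isomers: NCS trans; NCS cis.
Each arrangement has an internal mirror plane or centre of symmetry, so none is chiral.

2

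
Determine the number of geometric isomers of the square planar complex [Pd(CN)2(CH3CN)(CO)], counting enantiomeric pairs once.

2

The distinct arrangements are (2 in all): CN cis; CN trans.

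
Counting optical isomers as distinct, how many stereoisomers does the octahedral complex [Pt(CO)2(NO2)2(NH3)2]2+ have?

6

An octahedron has six vertices in three trans pairs; every non-trans pair is cis.
The distinct arrangements are (5 in all): CO trans, NO2 trans, NH3 trans; CO trans, NO2 cis, NH3 cis; CO cis, NO2 trans, NH3 cis; CO cis, NO2 cis, NH3 cis (chiral); CO cis, NO2 cis, NH3 trans.
One of these lacks any improper symmetry element and so occurs as an enantiomeric pair, giving 5 + 1 = 6 stereoisomers in total.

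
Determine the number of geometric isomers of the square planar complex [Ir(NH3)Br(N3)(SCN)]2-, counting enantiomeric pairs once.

3

A square has two trans pairs of vertices; adjacent vertices are cis.
The distinct arrangements are (3 in all): (Br/NH3 trans, N3/SCN trans); (Br/SCN trans, N3/NH3 trans); (Br/N3 trans, NH3/SCN trans).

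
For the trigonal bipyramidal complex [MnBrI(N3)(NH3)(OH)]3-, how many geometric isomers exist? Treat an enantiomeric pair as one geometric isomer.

10

In a trigonal bipyramid the two axial positions differ from the three equatorial ones.
Systematic enumeration (placing each ligand type in turn and discarding arrangements equivalent by rotation or reflection) gives 10 geometric isomers.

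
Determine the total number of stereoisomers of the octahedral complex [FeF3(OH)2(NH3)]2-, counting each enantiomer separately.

In an octahedral complex each vertex has one trans partner and four cis neighbours.
There are 3 geometric isomers: F mer, OH trans; F mer, OH cis; F fac, OH cis.
Each arrangement has an internal mirror plane or centre of symmetry, so none is chiral.

3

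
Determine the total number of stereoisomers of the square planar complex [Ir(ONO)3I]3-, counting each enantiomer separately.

1

In a square planar complex each vertex has one trans partner and two cis neighbours.
Only one geometric arrangement is possible.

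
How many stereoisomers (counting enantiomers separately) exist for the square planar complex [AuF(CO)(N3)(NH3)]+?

3

In a square planar complex each vertex has one trans partner and two cis neighbours.
The distinct arrangements are (3 in all): (CO/N3 trans, F/NH3 trans); (CO/NH3 trans, F/N3 trans); (CO/F trans, N3/NH3 trans).
Each arrangement has an internal mirror plane or centre of symmetry, so none is chiral.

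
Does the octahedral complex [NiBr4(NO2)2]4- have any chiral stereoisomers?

no

The six octahedral sites form three mutually perpendicular trans pairs.
There are 2 geometric isomers: NO2 trans; NO2 cis.
Each arrangement has an internal mirror plane or centre of symmetry, so none is chiral.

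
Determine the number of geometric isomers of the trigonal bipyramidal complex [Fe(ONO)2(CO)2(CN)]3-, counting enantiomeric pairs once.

Systematic enumeration (placing each ligand type in turn and discarding arrangements equivalent by rotation or reflection) gives 5 geometric isomers.

5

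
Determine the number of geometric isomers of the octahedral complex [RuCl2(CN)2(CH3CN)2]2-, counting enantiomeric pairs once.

In an octahedral complex each vertex has one trans partner and four cis neighbours.
Systematic placement gives 5 geometric isomers: Cl trans, CN trans, CH3CN trans; Cl cis, CN cis, CH3CN trans; Cl trans, CN cis, CH3CN cis; Cl cis, CN cis, CH3CN cis (chiral); Cl cis, CN trans, CH3CN cis.

5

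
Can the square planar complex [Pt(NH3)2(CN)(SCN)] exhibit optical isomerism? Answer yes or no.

There are 2 geometric isomers: NH3 cis; NH3 trans.
Each arrangement has an internal mirror plane or centre of symmetry, so none is chiral.

no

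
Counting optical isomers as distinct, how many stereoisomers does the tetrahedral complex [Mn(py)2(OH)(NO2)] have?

1

All four vertices of a tetrahedron are equivalent and mutually adjacent, so cis/trans isomerism cannot arise.
Only one geometric arrangement is possible.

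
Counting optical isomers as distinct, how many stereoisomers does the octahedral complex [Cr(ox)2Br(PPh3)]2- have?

3

An octahedron has six vertices in three trans pairs; every non-trans pair is cis.
Each ox is bidentate and must span two cis positions.
Working through the distinct placements yields 2 geometric isomers: Br and PPh3 mutually trans; Br and PPh3 mutually cis (chiral).
One of these lacks any improper symmetry element and so occurs as an enantiomeric pair, giving 2 + 1 = 3 stereoisomers in total.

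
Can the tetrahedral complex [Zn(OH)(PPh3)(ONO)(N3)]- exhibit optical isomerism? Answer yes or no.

yes

Only one geometric arrangement is possible; it has no improper symmetry element, so it exists as a pair of enantiomers (2 stereoisomers).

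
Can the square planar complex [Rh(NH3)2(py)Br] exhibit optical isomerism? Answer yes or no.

no

In a square planar complex each vertex has one trans partner and two cis neighbours.
The distinct arrangements are (2 in all): NH3 cis; NH3 trans.
Each arrangement has an internal mirror plane or centre of symmetry, so none is chiral.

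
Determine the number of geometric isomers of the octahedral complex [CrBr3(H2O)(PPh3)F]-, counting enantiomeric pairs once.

In an octahedral complex each vertex has one trans partner and four cis neighbours.
Systematic placement gives 4 geometric isomers: Br mer (3 arrangements); Br fac (chiral).

4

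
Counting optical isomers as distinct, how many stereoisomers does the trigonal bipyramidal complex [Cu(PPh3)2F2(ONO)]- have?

A trigonal bipyramid has two axial and three equatorial sites, which are chemically inequivalent.
Exhaustive case analysis gives 5 geometric isomers.
One of these lacks any improper symmetry element and so occurs as an enantiomeric pair, giving 5 + 1 = 6 stereoisomers in total.

6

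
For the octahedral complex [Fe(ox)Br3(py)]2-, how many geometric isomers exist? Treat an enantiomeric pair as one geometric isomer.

The six octahedral sites form three mutually perpendicular trans pairs.
Each ox is bidentate and must span two cis positions.
The distinct arrangements are (2 in all): Br mer; Br fac.

2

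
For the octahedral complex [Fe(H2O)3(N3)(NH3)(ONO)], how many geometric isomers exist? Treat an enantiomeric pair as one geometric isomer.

The six octahedral sites form three mutually perpendicular trans pairs.
There are 4 geometric isomers: H2O mer (3 arrangements); H2O fac (chiral).

4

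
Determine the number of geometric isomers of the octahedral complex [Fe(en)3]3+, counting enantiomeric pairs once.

Each en is bidentate and must span two cis positions.
Only one geometric arrangement is possible; it has no improper symmetry element, so it exists as a pair of enantiomers (2 stereoisomers).

1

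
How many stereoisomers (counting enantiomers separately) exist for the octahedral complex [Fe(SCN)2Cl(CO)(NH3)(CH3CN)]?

15

An octahedron has six vertices in three trans pairs; every non-trans pair is cis.
Systematic enumeration (placing each ligand type in turn and discarding arrangements equivalent by rotation or reflection) gives 9 geometric isomers.
Of these, 6 lack any improper symmetry element and so occur as enantiomeric pairs, giving 9 + 6 = 15 stereoisomers in total.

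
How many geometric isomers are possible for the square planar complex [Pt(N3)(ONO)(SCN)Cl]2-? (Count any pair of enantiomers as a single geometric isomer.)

3

There are 3 geometric isomers: (Cl/ONO trans, N3/SCN trans); (Cl/SCN trans, N3/ONO trans); (Cl/N3 trans, ONO/SCN trans).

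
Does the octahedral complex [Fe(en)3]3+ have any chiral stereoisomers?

yes

The six octahedral sites form three mutually perpendicular trans pairs.
Each en is bidentate and must span two cis positions.
Only one geometric arrangement is possible; it has no improper symmetry element, so it exists as a pair of enantiomers (2 stereoisomers).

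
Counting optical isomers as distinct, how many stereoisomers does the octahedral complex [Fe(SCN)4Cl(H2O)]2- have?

2

The six octahedral sites form three mutually perpendicular trans pairs.
Working through the distinct placements yields 2 geometric isomers: Cl and H2O mutually trans; Cl and H2O mutually cis.
Each arrangement has an internal mirror plane or centre of symmetry, so none is chiral.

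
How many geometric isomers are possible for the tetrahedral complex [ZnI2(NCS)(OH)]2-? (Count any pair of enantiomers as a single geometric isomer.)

1

All four vertices of a tetrahedron are equivalent and mutually adjacent, so cis/trans isomerism cannot arise.
Only one geometric arrangement is possible.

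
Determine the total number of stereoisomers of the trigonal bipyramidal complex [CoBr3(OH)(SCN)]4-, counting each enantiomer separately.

In a trigonal bipyramid the two axial positions differ from the three equatorial ones.
Systematic placement gives 4 geometric isomers: OH equatorial, SCN equatorial; OH axial, SCN equatorial; OH equatorial, SCN axial; OH axial, SCN axial.
Each arrangement has an internal mirror plane or centre of symmetry, so none is chiral.

4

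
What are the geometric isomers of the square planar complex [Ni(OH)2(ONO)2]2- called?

In a square planar complex each vertex has one trans partner and two cis neighbours.
Working through the distinct placements yields 2 geometric isomers: OH cis; OH trans.

cis and trans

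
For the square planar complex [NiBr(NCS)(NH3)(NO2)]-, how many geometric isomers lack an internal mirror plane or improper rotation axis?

Working through the distinct placements yields 3 geometric isomers: (Br/NH3 trans, NCS/NO2 trans); (Br/NO2 trans, NCS/NH3 trans); (Br/NCS trans, NH3/NO2 trans).
Each arrangement has an internal mirror plane or centre of symmetry, so none is chiral.

0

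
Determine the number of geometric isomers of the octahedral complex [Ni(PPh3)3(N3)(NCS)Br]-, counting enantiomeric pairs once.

An octahedron has six vertices in three trans pairs; every non-trans pair is cis.
There are 4 geometric isomers: PPh3 mer (3 arrangements); PPh3 fac (chiral).

4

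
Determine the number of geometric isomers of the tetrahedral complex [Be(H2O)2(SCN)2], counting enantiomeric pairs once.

1

All four vertices of a tetrahedron are equivalent and mutually adjacent, so cis/trans isomerism cannot arise.
Only one geometric arrangement is possible.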